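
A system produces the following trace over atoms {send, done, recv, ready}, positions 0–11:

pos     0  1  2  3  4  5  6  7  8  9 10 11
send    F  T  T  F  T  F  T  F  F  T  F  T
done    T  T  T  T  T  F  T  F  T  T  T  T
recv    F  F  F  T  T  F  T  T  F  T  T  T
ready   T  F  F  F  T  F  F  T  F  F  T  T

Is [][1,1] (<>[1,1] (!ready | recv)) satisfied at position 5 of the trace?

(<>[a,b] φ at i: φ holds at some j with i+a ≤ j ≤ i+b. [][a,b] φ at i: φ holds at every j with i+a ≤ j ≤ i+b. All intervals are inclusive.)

Check <>[1,1] (!ready | recv) at every j in [6,6]:
  j=6: holds (witness at 7)
All positions satisfy it → formula holds.

True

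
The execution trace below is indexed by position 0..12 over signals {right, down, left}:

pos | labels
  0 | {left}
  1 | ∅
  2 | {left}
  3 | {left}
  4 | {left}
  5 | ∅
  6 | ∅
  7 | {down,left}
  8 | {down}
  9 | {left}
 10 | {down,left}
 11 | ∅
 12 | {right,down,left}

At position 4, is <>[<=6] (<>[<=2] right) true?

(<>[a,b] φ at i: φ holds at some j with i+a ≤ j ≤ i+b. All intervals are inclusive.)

Yes

Check <>[<=2] right at each j in [4,10]:
  j=4: fails (none in [4,6])
  j=5: fails (none in [5,7])
  j=6: fails (none in [6,8])
  j=7: fails (none in [7,9])
  j=8: fails (none in [8,10])
  j=9: fails (none in [9,11])
  j=10: holds (witness at 12)
Found at j=10 → formula holds.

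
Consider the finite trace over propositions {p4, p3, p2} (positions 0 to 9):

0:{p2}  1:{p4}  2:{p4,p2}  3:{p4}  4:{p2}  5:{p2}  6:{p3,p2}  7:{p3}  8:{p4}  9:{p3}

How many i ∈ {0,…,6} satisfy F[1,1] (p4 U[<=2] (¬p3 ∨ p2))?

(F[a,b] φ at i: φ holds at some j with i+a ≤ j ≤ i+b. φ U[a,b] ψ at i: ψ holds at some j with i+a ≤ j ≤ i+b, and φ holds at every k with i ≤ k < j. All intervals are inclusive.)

6

Evaluate at each i in [0,6]:
  i=0: ✓ (witness j=1)
  i=1: ✓ (witness j=2)
  i=2: ✓ (witness j=3)
  i=3: ✓ (witness j=4)
  i=4: ✓ (witness j=5)
  i=5: ✓ (witness j=6)
  i=6: ✗ (none in [7,7])
Positions where it holds: {0, 1, 2, 3, 4, 5} → 6.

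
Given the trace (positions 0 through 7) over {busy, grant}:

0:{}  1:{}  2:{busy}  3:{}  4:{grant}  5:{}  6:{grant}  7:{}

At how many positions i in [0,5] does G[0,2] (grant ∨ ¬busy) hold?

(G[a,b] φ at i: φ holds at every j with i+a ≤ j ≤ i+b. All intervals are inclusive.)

3

Evaluate at each i in [0,5]:
  i=0: ✗ (fails at j=2)
  i=1: ✗ (fails at j=2)
  i=2: ✗ (fails at j=2)
  i=3: ✓ (all of [3,5])
  i=4: ✓ (all of [4,6])
  i=5: ✓ (all of [5,7])
Positions where it holds: {3, 4, 5} → 3.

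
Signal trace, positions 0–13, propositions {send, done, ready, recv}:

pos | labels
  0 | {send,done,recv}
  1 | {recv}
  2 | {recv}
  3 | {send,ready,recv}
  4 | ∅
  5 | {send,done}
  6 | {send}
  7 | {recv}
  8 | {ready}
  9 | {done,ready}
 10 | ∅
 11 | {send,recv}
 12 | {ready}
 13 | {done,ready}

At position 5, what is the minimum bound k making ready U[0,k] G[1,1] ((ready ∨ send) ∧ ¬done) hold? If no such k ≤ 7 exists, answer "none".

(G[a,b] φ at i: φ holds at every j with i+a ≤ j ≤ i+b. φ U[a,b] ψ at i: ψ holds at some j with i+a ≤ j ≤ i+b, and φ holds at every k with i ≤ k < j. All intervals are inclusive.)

Need earliest j ≥ 5 with G[1,1] ((ready ∨ send) ∧ ¬done), and ready at every k in [5,j-1].
  j=5: rhs holds (empty prefix). k = 0.

0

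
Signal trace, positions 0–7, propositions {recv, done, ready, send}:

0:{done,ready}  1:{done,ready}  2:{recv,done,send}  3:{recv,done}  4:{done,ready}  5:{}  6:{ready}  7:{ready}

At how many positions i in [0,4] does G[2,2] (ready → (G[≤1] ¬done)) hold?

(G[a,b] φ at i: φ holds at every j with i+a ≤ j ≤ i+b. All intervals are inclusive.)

4

Evaluate at each i in [0,4]:
  i=0: ✓ (all of [2,2])
  i=1: ✓ (all of [3,3])
  i=2: ✗ (fails at j=4)
  i=3: ✓ (all of [5,5])
  i=4: ✓ (all of [6,6])
Positions where it holds: {0, 1, 3, 4} → 4.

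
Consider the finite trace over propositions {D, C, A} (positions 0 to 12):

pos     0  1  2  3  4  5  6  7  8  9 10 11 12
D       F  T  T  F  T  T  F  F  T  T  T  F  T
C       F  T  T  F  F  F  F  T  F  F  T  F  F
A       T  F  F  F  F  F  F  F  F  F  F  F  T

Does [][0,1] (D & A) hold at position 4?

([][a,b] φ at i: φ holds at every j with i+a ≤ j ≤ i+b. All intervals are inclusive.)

Check (D & A) at every j in [4,5]:
  j=4: false
  j=5: false
Fails at j=4 → formula fails.

No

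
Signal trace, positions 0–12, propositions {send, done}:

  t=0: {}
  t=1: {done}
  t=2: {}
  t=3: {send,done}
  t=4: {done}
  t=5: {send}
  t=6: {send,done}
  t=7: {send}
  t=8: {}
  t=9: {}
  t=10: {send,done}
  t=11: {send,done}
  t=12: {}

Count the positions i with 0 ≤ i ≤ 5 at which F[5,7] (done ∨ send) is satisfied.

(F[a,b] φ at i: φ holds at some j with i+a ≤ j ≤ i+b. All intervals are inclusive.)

Evaluate at each i in [0,5]:
  i=0: ✓ (witness j=5)
  i=1: ✓ (witness j=6)
  i=2: ✓ (witness j=7)
  i=3: ✓ (witness j=10)
  i=4: ✓ (witness j=10)
  i=5: ✓ (witness j=10)
Positions where it holds: {0, 1, 2, 3, 4, 5} → 6.

6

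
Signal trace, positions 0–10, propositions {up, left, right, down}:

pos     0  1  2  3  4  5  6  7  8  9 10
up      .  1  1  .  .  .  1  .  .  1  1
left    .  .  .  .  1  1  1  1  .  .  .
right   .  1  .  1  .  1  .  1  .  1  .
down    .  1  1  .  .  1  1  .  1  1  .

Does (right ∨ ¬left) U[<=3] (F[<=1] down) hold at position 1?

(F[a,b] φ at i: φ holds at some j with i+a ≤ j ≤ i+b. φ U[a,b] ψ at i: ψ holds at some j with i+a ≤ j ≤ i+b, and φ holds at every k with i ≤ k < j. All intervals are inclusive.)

Need some j in [1,4] with F[<=1] down, and (right ∨ ¬left) at every k in [1,j-1].
  j=1: F[<=1] down holds; no prefix to check → satisfied.

True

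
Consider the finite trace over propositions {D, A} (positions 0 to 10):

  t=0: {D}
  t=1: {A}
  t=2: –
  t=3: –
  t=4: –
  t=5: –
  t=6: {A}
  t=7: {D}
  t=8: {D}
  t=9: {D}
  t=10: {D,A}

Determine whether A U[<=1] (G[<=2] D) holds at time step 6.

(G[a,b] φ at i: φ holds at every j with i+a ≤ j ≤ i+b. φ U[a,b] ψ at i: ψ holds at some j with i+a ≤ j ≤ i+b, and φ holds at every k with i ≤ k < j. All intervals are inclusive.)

Need some j in [6,7] with G[<=2] D, and A at every k in [6,j-1].
  j=6: G[<=2] D — fails at 6.
  j=7: G[<=2] D holds; A holds at every k in [6,6] → satisfied.

Yes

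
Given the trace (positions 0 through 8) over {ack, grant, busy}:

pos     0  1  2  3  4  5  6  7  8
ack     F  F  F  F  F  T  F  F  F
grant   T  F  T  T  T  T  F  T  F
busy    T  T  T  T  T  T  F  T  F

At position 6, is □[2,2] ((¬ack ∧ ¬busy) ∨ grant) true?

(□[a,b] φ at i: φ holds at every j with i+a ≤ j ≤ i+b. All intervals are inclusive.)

Check ((¬ack ∧ ¬busy) ∨ grant) at every j in [8,8]:
  j=8: true
All positions satisfy it → formula holds.

Yes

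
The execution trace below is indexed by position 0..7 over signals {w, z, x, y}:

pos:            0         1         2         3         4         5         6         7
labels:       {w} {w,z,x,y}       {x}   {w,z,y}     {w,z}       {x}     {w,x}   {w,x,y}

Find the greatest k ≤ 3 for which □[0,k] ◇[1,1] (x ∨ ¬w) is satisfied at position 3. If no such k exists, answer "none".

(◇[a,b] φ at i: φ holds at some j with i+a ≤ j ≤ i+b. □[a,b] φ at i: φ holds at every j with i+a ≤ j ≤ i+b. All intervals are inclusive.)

none

◇[1,1] (x ∨ ¬w) must hold from j=3 onward; find where it first fails.
  j=3: fails → no k works.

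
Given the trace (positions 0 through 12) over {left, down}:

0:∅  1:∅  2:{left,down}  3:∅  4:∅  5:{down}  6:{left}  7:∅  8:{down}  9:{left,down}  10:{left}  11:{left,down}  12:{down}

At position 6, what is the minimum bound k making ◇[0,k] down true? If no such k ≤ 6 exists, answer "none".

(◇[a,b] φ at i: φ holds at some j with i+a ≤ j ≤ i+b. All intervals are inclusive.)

Scan j = 6,7,… for down:
  j=6: fails
  j=7: fails
  j=8: holds
First hit at j=8, so smallest k = 8-6 = 2.

2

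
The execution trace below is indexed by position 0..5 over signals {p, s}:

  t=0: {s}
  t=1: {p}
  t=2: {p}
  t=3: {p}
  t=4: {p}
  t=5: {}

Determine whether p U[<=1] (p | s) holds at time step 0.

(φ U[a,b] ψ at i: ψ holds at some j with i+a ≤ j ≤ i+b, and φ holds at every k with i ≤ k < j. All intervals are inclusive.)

Need some j in [0,1] with (p | s), and p at every k in [0,j-1].
  j=0: (p | s) holds; no prefix to check → satisfied.

True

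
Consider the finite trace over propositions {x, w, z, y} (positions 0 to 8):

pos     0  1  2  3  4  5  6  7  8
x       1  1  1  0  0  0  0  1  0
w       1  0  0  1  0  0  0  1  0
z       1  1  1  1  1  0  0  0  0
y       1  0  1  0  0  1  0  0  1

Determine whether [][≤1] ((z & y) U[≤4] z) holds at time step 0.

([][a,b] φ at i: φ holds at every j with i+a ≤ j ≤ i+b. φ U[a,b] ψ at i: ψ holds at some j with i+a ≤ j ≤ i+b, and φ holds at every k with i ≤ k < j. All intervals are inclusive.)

Check ((z & y) U[≤4] z) at every j in [0,1]:
  j=0: holds
  j=1: holds
All positions satisfy it → formula holds.

Yes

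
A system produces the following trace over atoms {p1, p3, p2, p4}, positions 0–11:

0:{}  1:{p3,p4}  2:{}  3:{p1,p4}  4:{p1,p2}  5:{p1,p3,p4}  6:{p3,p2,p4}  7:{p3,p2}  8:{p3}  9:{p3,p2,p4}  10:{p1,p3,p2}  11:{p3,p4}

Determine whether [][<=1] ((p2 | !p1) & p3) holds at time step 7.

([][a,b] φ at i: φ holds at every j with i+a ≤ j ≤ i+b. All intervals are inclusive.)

Check ((p2 | !p1) & p3) at every j in [7,8]:
  j=7: true
  j=8: true
All positions satisfy it → formula holds.

Yes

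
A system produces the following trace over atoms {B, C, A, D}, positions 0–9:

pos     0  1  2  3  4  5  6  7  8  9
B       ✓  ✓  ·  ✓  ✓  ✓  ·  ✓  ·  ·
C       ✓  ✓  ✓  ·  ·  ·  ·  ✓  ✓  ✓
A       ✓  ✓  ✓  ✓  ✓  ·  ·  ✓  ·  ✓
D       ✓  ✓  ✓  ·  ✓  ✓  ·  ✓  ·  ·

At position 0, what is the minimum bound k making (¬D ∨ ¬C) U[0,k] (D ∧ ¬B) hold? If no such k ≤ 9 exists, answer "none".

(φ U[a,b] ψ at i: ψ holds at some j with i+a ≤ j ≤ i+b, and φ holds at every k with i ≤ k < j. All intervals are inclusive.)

Need earliest j ≥ 0 with (D ∧ ¬B), and (¬D ∨ ¬C) at every k in [0,j-1].
  j=0: rhs fails.
  j=1: rhs fails.
  j=2: rhs holds but lhs fails at k=0.
  j=3: rhs fails.
  j=4: rhs fails.
  j=5: rhs fails.
  j=6: rhs fails.
  j=7: rhs fails.
  j=8: rhs fails.
  j=9: rhs fails.
No witness within the range → none.

none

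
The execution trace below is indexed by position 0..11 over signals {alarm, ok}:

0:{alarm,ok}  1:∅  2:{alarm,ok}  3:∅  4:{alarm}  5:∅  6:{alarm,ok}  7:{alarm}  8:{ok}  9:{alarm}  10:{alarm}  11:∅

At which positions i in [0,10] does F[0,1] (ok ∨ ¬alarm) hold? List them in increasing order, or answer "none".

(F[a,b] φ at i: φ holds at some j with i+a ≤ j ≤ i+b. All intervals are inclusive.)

Evaluate at each i in [0,10]:
  i=0: ✓ (witness j=0)
  i=1: ✓ (witness j=1)
  i=2: ✓ (witness j=2)
  i=3: ✓ (witness j=3)
  i=4: ✓ (witness j=5)
  i=5: ✓ (witness j=5)
  i=6: ✓ (witness j=6)
  i=7: ✓ (witness j=8)
  i=8: ✓ (witness j=8)
  i=9: ✗ (none in [9,10])
  i=10: ✓ (witness j=11)

0, 1, 2, 3, 4, 5, 6, 7, 8, 10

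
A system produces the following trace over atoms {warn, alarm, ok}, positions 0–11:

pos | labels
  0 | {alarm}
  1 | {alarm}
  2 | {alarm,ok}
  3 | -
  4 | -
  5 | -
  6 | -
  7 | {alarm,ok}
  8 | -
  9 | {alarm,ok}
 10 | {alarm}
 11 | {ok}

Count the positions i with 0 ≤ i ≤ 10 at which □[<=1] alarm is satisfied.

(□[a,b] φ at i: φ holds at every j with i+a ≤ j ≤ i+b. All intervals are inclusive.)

3

Evaluate at each i in [0,10]:
  i=0: ✓ (all of [0,1])
  i=1: ✓ (all of [1,2])
  i=2: ✗ (fails at j=3)
  i=3: ✗ (fails at j=3)
  i=4: ✗ (fails at j=4)
  i=5: ✗ (fails at j=5)
  i=6: ✗ (fails at j=6)
  i=7: ✗ (fails at j=8)
  i=8: ✗ (fails at j=8)
  i=9: ✓ (all of [9,10])
  i=10: ✗ (fails at j=11)
Positions where it holds: {0, 1, 9} → 3.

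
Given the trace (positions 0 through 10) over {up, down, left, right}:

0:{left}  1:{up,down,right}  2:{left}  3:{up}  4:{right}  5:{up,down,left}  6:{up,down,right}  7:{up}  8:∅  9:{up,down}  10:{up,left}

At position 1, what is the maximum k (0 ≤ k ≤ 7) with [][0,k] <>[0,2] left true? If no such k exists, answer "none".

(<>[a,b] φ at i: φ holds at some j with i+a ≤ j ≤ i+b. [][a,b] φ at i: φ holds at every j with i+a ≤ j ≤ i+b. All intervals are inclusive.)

4

<>[0,2] left must hold from j=1 onward; find where it first fails.
  j=1: holds
  j=2: holds
  j=3: holds
  j=4: holds
  j=5: holds
  j=6: fails
Holds on [1,5], so largest k = 4.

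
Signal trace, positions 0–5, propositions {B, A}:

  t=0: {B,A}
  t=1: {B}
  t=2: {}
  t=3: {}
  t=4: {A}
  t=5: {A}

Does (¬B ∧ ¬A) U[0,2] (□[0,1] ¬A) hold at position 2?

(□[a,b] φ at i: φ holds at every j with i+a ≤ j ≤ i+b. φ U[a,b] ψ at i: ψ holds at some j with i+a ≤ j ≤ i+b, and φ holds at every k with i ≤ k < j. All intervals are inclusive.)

Yes

Need some j in [2,4] with □[0,1] ¬A, and (¬B ∧ ¬A) at every k in [2,j-1].
  j=2: □[0,1] ¬A holds; no prefix to check → satisfied.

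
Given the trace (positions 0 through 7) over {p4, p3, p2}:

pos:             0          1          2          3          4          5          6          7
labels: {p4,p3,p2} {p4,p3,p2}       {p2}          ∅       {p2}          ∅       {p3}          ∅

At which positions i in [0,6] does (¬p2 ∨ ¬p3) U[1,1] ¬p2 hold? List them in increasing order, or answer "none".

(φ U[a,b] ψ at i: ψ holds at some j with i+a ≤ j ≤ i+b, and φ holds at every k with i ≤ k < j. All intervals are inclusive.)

2, 4, 5, 6

Evaluate at each i in [0,6]:
  i=0: ✗ (no rhs in [1,1])
  i=1: ✗ (no rhs in [2,2])
  i=2: ✓ (rhs at j=3; lhs holds on [2,2])
  i=3: ✗ (no rhs in [4,4])
  i=4: ✓ (rhs at j=5; lhs holds on [4,4])
  i=5: ✓ (rhs at j=6; lhs holds on [5,5])
  i=6: ✓ (rhs at j=7; lhs holds on [6,6])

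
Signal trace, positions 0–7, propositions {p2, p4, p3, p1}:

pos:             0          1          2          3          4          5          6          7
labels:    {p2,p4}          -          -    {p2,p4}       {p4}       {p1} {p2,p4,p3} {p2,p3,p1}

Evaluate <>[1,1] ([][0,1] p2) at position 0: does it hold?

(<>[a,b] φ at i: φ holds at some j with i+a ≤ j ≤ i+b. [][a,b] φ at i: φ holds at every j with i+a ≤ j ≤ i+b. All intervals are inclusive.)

Check [][0,1] p2 at each j in [1,1]:
  j=1: fails at 1
No position in the window satisfies it → formula fails.

False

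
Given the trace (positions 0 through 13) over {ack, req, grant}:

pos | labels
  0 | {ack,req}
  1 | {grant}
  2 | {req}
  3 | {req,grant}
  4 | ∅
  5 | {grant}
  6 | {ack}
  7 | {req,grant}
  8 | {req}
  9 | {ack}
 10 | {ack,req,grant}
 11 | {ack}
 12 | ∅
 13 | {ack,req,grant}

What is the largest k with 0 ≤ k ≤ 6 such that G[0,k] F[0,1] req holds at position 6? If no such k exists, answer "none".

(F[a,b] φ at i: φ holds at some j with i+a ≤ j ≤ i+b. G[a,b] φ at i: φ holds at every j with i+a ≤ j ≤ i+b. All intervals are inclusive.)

4

F[0,1] req must hold from j=6 onward; find where it first fails.
  j=6: holds
  j=7: holds
  j=8: holds
  j=9: holds
  j=10: holds
  j=11: fails
Holds on [6,10], so largest k = 4.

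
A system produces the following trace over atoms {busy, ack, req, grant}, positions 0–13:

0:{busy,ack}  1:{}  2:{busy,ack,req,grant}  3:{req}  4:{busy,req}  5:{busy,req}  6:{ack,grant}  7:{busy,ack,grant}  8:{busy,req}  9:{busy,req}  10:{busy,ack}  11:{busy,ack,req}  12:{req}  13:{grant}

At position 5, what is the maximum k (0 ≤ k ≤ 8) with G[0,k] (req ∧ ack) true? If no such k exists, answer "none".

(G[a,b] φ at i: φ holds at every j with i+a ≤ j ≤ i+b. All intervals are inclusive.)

none

(req ∧ ack) must hold from j=5 onward; find where it first fails.
  j=5: fails → no k works.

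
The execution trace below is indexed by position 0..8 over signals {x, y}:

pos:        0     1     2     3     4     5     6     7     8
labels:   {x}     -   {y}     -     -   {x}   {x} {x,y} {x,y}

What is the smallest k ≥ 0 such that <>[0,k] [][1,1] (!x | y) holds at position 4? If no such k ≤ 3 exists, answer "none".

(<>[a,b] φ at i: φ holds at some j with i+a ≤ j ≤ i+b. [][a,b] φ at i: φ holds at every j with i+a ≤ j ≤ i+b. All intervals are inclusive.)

Scan j = 4,5,… for [][1,1] (!x | y):
  j=4: fails
  j=5: fails
  j=6: holds
First hit at j=6, so smallest k = 6-4 = 2.

2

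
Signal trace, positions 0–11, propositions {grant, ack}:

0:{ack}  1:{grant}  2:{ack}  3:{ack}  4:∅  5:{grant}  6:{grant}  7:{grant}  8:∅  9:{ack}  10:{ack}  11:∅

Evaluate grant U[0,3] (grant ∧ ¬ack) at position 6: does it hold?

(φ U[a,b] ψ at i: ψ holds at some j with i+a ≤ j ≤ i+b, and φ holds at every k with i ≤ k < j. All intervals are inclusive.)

Yes

Need some j in [6,9] with (grant ∧ ¬ack), and grant at every k in [6,j-1].
  j=6: (grant ∧ ¬ack) holds; no prefix to check → satisfied.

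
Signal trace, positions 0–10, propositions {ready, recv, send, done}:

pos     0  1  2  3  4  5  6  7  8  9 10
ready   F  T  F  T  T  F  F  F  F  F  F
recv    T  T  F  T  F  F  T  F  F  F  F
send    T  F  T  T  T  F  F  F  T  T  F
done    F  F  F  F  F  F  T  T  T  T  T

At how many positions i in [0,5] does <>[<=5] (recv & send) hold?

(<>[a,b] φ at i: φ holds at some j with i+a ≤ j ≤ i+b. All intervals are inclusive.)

4

Evaluate at each i in [0,5]:
  i=0: ✓ (witness j=0)
  i=1: ✓ (witness j=3)
  i=2: ✓ (witness j=3)
  i=3: ✓ (witness j=3)
  i=4: ✗ (none in [4,9])
  i=5: ✗ (none in [5,10])
Positions where it holds: {0, 1, 2, 3} → 4.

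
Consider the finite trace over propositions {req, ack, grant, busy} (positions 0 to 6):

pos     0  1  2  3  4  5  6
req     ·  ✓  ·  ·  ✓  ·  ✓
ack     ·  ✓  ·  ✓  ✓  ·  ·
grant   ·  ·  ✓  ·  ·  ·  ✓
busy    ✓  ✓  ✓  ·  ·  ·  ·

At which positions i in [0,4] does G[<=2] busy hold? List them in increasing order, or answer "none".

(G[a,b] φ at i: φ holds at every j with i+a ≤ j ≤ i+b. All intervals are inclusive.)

Evaluate at each i in [0,4]:
  i=0: ✓ (all of [0,2])
  i=1: ✗ (fails at j=3)
  i=2: ✗ (fails at j=3)
  i=3: ✗ (fails at j=3)
  i=4: ✗ (fails at j=4)

0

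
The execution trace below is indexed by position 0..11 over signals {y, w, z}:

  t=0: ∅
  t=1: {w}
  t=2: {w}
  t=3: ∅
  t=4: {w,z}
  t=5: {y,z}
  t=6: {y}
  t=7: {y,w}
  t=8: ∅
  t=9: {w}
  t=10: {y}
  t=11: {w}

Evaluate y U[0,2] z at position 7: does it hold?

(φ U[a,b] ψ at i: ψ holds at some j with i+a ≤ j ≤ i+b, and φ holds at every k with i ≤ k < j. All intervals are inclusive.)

Need some j in [7,9] with z, and y at every k in [7,j-1].
  j=7: z false.
  j=8: z false.
  j=9: z false.
No j in the window works → until fails.

Does not hold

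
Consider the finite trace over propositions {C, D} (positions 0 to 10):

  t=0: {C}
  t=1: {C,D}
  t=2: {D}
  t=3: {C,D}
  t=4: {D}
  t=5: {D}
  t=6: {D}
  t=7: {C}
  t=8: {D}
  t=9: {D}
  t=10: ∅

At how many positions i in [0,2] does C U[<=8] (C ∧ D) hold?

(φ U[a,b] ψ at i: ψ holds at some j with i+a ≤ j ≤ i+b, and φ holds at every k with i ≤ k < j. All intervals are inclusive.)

Evaluate at each i in [0,2]:
  i=0: ✓ (rhs at j=1; lhs holds on [0,0])
  i=1: ✓ (rhs at j=1)
  i=2: ✗ (lhs fails at k=2 before rhs at j=3)
Positions where it holds: {0, 1} → 2.

2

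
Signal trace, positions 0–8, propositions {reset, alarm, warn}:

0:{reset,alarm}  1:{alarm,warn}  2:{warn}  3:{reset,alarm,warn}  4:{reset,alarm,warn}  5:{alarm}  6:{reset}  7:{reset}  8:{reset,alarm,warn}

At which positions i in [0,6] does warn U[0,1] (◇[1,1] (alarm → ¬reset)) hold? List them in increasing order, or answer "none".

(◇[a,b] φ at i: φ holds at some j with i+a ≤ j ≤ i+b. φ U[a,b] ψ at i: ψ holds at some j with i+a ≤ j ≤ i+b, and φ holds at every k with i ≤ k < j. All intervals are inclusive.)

0, 1, 3, 4, 5, 6

Evaluate at each i in [0,6]:
  i=0: ✓ (rhs at j=0)
  i=1: ✓ (rhs at j=1)
  i=2: ✗ (no rhs in [2,3])
  i=3: ✓ (rhs at j=4; lhs holds on [3,3])
  i=4: ✓ (rhs at j=4)
  i=5: ✓ (rhs at j=5)
  i=6: ✓ (rhs at j=6)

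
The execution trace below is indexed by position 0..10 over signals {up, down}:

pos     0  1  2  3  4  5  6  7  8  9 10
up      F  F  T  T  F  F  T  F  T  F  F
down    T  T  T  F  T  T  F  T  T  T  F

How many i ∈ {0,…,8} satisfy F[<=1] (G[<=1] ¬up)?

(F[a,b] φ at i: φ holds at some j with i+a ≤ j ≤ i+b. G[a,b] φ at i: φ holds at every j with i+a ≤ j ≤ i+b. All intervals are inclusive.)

4

Evaluate at each i in [0,8]:
  i=0: ✓ (witness j=0)
  i=1: ✗ (none in [1,2])
  i=2: ✗ (none in [2,3])
  i=3: ✓ (witness j=4)
  i=4: ✓ (witness j=4)
  i=5: ✗ (none in [5,6])
  i=6: ✗ (none in [6,7])
  i=7: ✗ (none in [7,8])
  i=8: ✓ (witness j=9)
Positions where it holds: {0, 3, 4, 8} → 4.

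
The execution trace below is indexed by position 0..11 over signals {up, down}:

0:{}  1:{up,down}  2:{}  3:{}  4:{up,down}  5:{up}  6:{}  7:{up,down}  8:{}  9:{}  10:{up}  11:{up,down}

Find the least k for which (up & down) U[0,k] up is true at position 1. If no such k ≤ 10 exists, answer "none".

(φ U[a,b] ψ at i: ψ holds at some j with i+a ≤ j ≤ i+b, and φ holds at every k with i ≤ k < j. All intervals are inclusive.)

Need earliest j ≥ 1 with up, and (up & down) at every k in [1,j-1].
  j=1: rhs holds (empty prefix). k = 0.

0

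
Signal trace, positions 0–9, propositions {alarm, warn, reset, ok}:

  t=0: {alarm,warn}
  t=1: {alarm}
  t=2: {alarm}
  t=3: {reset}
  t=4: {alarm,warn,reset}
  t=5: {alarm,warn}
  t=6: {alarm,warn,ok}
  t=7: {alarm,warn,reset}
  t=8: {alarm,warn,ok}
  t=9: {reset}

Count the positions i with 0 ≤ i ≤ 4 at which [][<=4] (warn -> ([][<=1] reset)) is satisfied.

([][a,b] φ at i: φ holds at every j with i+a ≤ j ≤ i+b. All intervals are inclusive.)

0

Evaluate at each i in [0,4]:
  i=0: ✗ (fails at j=0)
  i=1: ✗ (fails at j=4)
  i=2: ✗ (fails at j=4)
  i=3: ✗ (fails at j=4)
  i=4: ✗ (fails at j=4)
Positions where it holds: {} → 0.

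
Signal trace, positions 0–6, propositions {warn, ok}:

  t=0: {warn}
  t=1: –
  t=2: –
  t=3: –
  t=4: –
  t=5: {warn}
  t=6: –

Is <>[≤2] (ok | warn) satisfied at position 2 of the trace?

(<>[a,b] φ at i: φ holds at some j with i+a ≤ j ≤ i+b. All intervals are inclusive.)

Check (ok | warn) at each j in [2,4]:
  j=2: false
  j=3: false
  j=4: false
No position in the window satisfies it → formula fails.

No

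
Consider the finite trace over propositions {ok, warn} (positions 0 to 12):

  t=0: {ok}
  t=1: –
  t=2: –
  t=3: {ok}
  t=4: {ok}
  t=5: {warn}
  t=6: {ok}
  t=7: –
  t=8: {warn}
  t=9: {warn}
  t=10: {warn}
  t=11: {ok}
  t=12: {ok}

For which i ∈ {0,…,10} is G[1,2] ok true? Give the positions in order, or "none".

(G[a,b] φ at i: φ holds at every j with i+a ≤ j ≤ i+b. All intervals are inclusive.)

Evaluate at each i in [0,10]:
  i=0: ✗ (fails at j=1)
  i=1: ✗ (fails at j=2)
  i=2: ✓ (all of [3,4])
  i=3: ✗ (fails at j=5)
  i=4: ✗ (fails at j=5)
  i=5: ✗ (fails at j=7)
  i=6: ✗ (fails at j=7)
  i=7: ✗ (fails at j=8)
  i=8: ✗ (fails at j=9)
  i=9: ✗ (fails at j=10)
  i=10: ✓ (all of [11,12])

2, 10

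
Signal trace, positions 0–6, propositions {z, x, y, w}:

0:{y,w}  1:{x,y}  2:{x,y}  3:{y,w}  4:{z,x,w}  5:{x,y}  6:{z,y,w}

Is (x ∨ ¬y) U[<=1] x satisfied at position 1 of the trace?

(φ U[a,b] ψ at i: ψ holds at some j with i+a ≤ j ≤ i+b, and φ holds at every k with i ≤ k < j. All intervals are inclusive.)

Holds

Need some j in [1,2] with x, and (x ∨ ¬y) at every k in [1,j-1].
  j=1: x holds; no prefix to check → satisfied.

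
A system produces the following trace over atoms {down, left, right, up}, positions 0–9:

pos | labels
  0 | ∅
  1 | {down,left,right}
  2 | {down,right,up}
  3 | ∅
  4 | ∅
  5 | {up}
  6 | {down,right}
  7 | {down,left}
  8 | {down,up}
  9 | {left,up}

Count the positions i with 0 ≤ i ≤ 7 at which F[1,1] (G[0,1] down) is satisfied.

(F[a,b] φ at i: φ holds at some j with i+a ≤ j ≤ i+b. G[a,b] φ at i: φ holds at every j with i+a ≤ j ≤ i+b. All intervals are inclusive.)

3

Evaluate at each i in [0,7]:
  i=0: ✓ (witness j=1)
  i=1: ✗ (none in [2,2])
  i=2: ✗ (none in [3,3])
  i=3: ✗ (none in [4,4])
  i=4: ✗ (none in [5,5])
  i=5: ✓ (witness j=6)
  i=6: ✓ (witness j=7)
  i=7: ✗ (none in [8,8])
Positions where it holds: {0, 5, 6} → 3.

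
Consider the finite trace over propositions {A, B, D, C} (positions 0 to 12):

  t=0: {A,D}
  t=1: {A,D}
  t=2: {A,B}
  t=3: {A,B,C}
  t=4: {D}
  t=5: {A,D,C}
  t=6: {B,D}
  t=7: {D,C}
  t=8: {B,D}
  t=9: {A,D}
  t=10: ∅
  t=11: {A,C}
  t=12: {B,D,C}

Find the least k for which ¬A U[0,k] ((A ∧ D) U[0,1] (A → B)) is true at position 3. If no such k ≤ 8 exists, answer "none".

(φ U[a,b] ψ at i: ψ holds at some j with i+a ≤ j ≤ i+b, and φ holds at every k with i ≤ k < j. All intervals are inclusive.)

Need earliest j ≥ 3 with ((A ∧ D) U[0,1] (A → B)), and ¬A at every k in [3,j-1].
  j=3: rhs holds (empty prefix). k = 0.

0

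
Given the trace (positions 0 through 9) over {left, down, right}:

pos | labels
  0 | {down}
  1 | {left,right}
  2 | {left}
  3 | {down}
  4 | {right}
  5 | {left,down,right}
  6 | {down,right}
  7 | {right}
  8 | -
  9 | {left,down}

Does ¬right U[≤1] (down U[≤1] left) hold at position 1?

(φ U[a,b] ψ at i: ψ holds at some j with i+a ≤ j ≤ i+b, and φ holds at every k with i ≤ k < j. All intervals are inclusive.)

Holds

Need some j in [1,2] with (down U[≤1] left), and ¬right at every k in [1,j-1].
  j=1: (down U[≤1] left) holds; no prefix to check → satisfied.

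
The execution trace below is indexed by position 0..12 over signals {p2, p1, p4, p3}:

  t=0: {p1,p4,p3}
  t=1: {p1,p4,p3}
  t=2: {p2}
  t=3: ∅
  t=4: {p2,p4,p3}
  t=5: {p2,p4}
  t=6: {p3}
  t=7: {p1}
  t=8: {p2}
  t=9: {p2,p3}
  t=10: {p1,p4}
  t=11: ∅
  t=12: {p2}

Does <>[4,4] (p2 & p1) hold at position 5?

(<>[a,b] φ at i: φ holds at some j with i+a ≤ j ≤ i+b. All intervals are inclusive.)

No

Check (p2 & p1) at each j in [9,9]:
  j=9: false
No position in the window satisfies it → formula fails.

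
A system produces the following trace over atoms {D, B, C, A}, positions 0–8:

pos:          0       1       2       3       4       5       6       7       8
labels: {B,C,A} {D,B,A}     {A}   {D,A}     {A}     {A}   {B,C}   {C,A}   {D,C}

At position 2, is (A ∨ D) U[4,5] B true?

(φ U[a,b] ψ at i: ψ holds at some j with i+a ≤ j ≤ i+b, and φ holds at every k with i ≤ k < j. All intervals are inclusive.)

Holds

Need some j in [6,7] with B, and (A ∨ D) at every k in [2,j-1].
  j=6: B holds; (A ∨ D) holds at every k in [2,5] → satisfied.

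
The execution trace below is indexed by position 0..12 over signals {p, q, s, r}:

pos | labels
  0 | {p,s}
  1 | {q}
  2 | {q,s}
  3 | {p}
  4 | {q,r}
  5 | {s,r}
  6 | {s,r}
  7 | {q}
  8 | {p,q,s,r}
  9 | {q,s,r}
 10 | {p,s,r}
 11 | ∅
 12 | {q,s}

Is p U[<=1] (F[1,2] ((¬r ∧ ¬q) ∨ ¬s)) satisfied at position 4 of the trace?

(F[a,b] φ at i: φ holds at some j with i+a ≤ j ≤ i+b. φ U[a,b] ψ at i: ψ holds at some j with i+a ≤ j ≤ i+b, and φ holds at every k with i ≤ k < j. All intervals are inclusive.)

Need some j in [4,5] with F[1,2] ((¬r ∧ ¬q) ∨ ¬s), and p at every k in [4,j-1].
  j=4: F[1,2] ((¬r ∧ ¬q) ∨ ¬s) — fails (none in [5,6]).
  j=5: F[1,2] ((¬r ∧ ¬q) ∨ ¬s) holds, but p fails at k=4 → not this j.
No j in the window works → until fails.

No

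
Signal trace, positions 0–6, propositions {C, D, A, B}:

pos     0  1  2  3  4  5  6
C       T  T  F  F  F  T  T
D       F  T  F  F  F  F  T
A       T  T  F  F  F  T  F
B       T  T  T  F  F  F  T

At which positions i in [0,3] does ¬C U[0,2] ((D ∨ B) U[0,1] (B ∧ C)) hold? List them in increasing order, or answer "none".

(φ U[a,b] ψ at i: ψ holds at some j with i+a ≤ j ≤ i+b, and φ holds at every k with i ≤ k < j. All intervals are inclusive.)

Evaluate at each i in [0,3]:
  i=0: ✓ (rhs at j=0)
  i=1: ✓ (rhs at j=1)
  i=2: ✗ (no rhs in [2,4])
  i=3: ✗ (no rhs in [3,5])

0, 1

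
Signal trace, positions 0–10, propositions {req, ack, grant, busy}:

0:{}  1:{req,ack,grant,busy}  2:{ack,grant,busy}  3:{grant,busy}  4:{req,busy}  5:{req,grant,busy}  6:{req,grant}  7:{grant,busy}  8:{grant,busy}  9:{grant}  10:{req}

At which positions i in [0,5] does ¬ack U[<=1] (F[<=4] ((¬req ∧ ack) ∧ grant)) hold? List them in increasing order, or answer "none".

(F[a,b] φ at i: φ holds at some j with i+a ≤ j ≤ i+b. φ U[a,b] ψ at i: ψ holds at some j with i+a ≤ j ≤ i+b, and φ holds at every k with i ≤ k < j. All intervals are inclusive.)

Evaluate at each i in [0,5]:
  i=0: ✓ (rhs at j=0)
  i=1: ✓ (rhs at j=1)
  i=2: ✓ (rhs at j=2)
  i=3: ✗ (no rhs in [3,4])
  i=4: ✗ (no rhs in [4,5])
  i=5: ✗ (no rhs in [5,6])

0, 1, 2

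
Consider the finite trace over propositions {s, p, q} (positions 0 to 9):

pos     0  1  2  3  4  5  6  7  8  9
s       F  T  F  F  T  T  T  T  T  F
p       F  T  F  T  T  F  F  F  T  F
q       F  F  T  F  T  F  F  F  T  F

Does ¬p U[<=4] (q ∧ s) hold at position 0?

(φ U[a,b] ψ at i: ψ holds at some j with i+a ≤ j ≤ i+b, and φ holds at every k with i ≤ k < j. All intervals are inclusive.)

Does not hold

Need some j in [0,4] with (q ∧ s), and ¬p at every k in [0,j-1].
  j=0: (q ∧ s) false.
  j=1: (q ∧ s) false.
  j=2: (q ∧ s) false.
  j=3: (q ∧ s) false.
  j=4: (q ∧ s) holds, but ¬p fails at k=1 → not this j.
No j in the window works → until fails.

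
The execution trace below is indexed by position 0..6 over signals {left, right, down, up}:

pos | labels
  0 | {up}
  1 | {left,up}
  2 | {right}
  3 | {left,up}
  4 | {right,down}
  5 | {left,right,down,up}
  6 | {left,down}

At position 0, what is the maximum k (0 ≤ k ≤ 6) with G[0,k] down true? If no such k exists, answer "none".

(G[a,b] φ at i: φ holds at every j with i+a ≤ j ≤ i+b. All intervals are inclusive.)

down must hold from j=0 onward; find where it first fails.
  j=0: fails → no k works.

none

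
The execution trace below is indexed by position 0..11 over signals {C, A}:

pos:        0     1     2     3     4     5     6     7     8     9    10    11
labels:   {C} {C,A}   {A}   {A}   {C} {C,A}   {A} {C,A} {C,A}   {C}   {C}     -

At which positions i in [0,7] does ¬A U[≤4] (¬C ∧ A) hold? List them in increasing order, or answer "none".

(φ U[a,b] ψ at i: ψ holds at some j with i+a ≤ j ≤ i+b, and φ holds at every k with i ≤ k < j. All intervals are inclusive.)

Evaluate at each i in [0,7]:
  i=0: ✗ (lhs fails at k=1 before rhs at j=2)
  i=1: ✗ (lhs fails at k=1 before rhs at j=2)
  i=2: ✓ (rhs at j=2)
  i=3: ✓ (rhs at j=3)
  i=4: ✗ (lhs fails at k=5 before rhs at j=6)
  i=5: ✗ (lhs fails at k=5 before rhs at j=6)
  i=6: ✓ (rhs at j=6)
  i=7: ✗ (no rhs in [7,11])

2, 3, 6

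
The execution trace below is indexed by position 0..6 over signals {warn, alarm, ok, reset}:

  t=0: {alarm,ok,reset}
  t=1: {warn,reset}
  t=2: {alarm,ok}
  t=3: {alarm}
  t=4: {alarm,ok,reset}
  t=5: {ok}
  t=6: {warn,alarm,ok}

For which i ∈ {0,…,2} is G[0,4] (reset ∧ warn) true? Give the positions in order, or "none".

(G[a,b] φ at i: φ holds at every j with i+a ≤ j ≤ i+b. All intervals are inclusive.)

none

Evaluate at each i in [0,2]:
  i=0: ✗ (fails at j=0)
  i=1: ✗ (fails at j=2)
  i=2: ✗ (fails at j=2)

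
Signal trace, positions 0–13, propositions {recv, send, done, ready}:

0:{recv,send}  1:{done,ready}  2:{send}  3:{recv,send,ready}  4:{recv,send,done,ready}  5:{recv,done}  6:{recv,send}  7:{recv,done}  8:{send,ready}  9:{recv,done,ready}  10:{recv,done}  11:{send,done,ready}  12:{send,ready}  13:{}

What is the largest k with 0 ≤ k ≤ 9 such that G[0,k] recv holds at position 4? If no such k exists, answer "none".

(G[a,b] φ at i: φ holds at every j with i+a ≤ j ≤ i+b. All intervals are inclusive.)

3

recv must hold from j=4 onward; find where it first fails.
  j=4: holds
  j=5: holds
  j=6: holds
  j=7: holds
  j=8: fails
Holds on [4,7], so largest k = 3.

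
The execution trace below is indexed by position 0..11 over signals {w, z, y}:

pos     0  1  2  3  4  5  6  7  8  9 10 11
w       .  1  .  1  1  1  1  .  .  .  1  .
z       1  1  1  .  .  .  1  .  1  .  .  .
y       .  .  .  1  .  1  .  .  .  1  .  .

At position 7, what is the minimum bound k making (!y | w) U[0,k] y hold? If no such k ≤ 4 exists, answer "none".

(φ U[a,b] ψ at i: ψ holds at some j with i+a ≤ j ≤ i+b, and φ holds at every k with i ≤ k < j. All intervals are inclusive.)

Need earliest j ≥ 7 with y, and (!y | w) at every k in [7,j-1].
  j=7: rhs fails.
  j=8: rhs fails.
  j=9: rhs holds; lhs holds on [7,8]. k = 2.

2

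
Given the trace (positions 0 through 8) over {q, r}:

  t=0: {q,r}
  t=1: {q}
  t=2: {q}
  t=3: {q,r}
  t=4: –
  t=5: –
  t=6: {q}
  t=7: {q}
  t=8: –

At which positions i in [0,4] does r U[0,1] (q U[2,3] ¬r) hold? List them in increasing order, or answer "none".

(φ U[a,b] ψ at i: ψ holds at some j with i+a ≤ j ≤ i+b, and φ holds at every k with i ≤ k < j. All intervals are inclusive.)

Evaluate at each i in [0,4]:
  i=0: ✓ (rhs at j=0)
  i=1: ✓ (rhs at j=1)
  i=2: ✓ (rhs at j=2)
  i=3: ✗ (no rhs in [3,4])
  i=4: ✗ (no rhs in [4,5])

0, 1, 2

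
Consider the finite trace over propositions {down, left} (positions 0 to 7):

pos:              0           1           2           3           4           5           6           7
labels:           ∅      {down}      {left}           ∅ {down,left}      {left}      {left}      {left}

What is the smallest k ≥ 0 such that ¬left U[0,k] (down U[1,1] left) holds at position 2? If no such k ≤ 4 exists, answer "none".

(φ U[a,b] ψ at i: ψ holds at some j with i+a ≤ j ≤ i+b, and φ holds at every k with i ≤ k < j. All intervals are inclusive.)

Need earliest j ≥ 2 with (down U[1,1] left), and ¬left at every k in [2,j-1].
  j=2: rhs fails.
  j=3: rhs fails.
  j=4: rhs holds but lhs fails at k=2.
  j=5: rhs fails.
  j=6: rhs fails.
No witness within the range → none.

none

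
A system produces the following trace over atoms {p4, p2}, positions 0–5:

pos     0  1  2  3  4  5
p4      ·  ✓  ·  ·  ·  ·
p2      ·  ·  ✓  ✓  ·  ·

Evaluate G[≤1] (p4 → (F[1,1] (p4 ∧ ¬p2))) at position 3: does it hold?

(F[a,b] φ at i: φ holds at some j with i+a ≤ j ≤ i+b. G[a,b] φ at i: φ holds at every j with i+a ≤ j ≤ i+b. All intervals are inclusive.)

Check (p4 → (F[1,1] (p4 ∧ ¬p2))) at every j in [3,4]:
  j=3: antecedent false → ✓
  j=4: antecedent false → ✓
All positions satisfy it → formula holds.

Yes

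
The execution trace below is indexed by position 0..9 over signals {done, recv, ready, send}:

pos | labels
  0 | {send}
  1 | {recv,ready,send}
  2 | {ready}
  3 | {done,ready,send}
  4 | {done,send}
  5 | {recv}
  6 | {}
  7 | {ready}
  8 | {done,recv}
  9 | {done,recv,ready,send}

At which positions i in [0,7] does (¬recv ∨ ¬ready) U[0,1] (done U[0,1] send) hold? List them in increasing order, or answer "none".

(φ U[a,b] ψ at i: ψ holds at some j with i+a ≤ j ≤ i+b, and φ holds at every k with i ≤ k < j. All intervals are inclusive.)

Evaluate at each i in [0,7]:
  i=0: ✓ (rhs at j=0)
  i=1: ✓ (rhs at j=1)
  i=2: ✓ (rhs at j=3; lhs holds on [2,2])
  i=3: ✓ (rhs at j=3)
  i=4: ✓ (rhs at j=4)
  i=5: ✗ (no rhs in [5,6])
  i=6: ✗ (no rhs in [6,7])
  i=7: ✓ (rhs at j=8; lhs holds on [7,7])

0, 1, 2, 3, 4, 7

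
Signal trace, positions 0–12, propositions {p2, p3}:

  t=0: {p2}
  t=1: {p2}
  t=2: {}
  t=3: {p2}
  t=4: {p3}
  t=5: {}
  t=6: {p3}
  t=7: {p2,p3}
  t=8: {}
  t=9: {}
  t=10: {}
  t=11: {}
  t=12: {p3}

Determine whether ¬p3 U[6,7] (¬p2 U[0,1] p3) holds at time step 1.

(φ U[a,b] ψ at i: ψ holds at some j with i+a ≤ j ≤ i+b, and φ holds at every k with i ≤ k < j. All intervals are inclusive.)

False

Need some j in [7,8] with (¬p2 U[0,1] p3), and ¬p3 at every k in [1,j-1].
  j=7: (¬p2 U[0,1] p3) holds, but ¬p3 fails at k=4 → not this j.
  j=8: (¬p2 U[0,1] p3) — fails.
No j in the window works → until fails.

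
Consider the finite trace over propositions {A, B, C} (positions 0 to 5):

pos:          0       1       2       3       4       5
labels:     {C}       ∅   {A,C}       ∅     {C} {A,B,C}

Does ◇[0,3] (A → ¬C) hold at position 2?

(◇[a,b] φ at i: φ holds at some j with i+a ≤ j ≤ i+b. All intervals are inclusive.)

Yes

Check (A → ¬C) at each j in [2,5]:
  j=2: false
  j=3: true
  j=4: true
  j=5: false
Found at j=3 → formula holds.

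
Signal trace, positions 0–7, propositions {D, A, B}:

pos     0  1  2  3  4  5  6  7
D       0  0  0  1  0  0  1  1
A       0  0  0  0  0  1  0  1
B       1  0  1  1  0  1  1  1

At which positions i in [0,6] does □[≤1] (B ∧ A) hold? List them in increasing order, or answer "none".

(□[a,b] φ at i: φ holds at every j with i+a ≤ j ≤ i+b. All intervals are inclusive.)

Evaluate at each i in [0,6]:
  i=0: ✗ (fails at j=0)
  i=1: ✗ (fails at j=1)
  i=2: ✗ (fails at j=2)
  i=3: ✗ (fails at j=3)
  i=4: ✗ (fails at j=4)
  i=5: ✗ (fails at j=6)
  i=6: ✗ (fails at j=6)

none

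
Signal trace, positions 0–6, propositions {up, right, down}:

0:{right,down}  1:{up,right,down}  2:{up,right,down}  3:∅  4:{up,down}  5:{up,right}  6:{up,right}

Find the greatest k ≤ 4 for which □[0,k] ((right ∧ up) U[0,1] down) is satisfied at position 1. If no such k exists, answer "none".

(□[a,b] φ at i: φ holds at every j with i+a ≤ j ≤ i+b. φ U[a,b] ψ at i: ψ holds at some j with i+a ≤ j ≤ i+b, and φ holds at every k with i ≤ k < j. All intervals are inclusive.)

1

((right ∧ up) U[0,1] down) must hold from j=1 onward; find where it first fails.
  j=1: holds
  j=2: holds
  j=3: fails
Holds on [1,2], so largest k = 1.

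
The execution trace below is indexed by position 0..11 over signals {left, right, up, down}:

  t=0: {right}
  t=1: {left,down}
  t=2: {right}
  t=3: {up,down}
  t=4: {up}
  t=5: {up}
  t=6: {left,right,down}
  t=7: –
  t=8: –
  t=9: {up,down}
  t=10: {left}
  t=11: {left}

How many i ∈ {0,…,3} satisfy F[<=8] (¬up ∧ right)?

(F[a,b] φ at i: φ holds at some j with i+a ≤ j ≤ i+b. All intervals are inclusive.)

Evaluate at each i in [0,3]:
  i=0: ✓ (witness j=0)
  i=1: ✓ (witness j=2)
  i=2: ✓ (witness j=2)
  i=3: ✓ (witness j=6)
Positions where it holds: {0, 1, 2, 3} → 4.

4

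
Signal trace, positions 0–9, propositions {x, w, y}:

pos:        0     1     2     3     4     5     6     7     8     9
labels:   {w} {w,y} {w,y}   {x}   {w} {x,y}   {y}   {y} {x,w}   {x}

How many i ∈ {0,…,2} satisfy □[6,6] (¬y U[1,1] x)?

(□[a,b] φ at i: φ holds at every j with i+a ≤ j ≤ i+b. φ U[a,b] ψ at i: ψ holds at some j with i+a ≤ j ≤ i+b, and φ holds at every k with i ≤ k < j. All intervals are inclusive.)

1

Evaluate at each i in [0,2]:
  i=0: ✗ (fails at j=6)
  i=1: ✗ (fails at j=7)
  i=2: ✓ (all of [8,8])
Positions where it holds: {2} → 1.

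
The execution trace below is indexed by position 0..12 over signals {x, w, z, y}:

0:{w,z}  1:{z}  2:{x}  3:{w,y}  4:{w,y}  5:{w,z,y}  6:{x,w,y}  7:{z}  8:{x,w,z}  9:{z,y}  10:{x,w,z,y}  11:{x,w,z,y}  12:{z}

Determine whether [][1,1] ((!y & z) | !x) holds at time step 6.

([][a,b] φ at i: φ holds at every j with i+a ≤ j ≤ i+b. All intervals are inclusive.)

Check ((!y & z) | !x) at every j in [7,7]:
  j=7: true
All positions satisfy it → formula holds.

True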